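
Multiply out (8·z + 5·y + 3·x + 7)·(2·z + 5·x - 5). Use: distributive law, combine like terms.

(8·z + 5·y + 3·x + 7)·(2·z + 5·x - 5)
= 16·z^2 + 40·x·z - 40·z + 10·y·z + 25·x·y - 25·y + 6·x·z + 15·x^2 - 15·x + 14·z + 35·x - 35    [distributive law]
= 16·z^2 + 46·x·z - 26·z + 10·y·z + 25·x·y - 25·y + 15·x^2 + 20·x - 35    [combine like terms]

16·z^2 + 46·x·z - 26·z + 10·y·z + 25·x·y - 25·y + 15·x^2 + 20·x - 35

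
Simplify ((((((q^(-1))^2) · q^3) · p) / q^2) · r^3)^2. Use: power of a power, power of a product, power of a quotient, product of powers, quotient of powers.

((((((q^(-1))^2) · q^3) · p) / q^2) · r^3)^2
= ((((((q^(-1))^2) · q^3) · p) / q^2)^2) · ((r^3)^2)    [power of a product]
= ((((((q^(-1))^2) · q^3) · p)^2) / ((q^2)^2)) · ((r^3)^2)    [power of a quotient]
= ((((((q^(-1))^2) · q^3)^2) · (p^2)) / ((q^2)^2)) · ((r^3)^2)    [power of a product]
= ((((((q^(-1))^2)^2) · ((q^3)^2)) · (p^2)) / ((q^2)^2)) · ((r^3)^2)    [power of a product]
= (((((q^(-1))^4) · ((q^3)^2)) · (p^2)) / ((q^2)^2)) · ((r^3)^2)    [power of a power]
= (((q^(-4) · ((q^3)^2)) · (p^2)) / ((q^2)^2)) · ((r^3)^2)    [power of a power]
= (((q^(-4) · q^6) · (p^2)) / ((q^2)^2)) · ((r^3)^2)    [power of a power]
= ((q^2 · (p^2)) / ((q^2)^2)) · ((r^3)^2)    [product of powers]
= ((q^2 · p^2) / q^4) · ((r^3)^2)    [power of a power]
= ((q^2 · p^2) / q^4) · r^6    [power of a power]
= p^2q^(-2)r^6    [quotient of powers]

p^2q^(-2)r^6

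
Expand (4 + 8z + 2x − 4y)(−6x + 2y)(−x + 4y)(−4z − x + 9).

(4 + 8z + 2x − 4y)(−6x + 2y)(−x + 4y)(−4z − x + 9)
= (−24x + 8y − 48xz + 16yz − 12x² + 4xy + 24xy − 8y²)(−x + 4y)(−4z − x + 9)    [distributive law]
= (−24x + 8y − 48xz + 16yz − 12x² + 28xy − 8y²)(−x + 4y)(−4z − x + 9)    [combine like terms]
= (24x² − 96xy − 8xy + 32y² + 48x²z − 192xyz − 16xyz + 64y²z + 12x³ − 48x²y − 28x²y + 112xy² + 8xy² − 32y³)(−4z − x + 9)    [distributive law]
= (24x² − 104xy + 32y² + 48x²z − 208xyz + 64y²z + 12x³ − 76x²y + 120xy² − 32y³)(−4z − x + 9)    [combine like terms]
= −96x²z − 24x³ + 216x² + 416xyz + 104x²y − 936xy − 128y²z − 32xy² + 288y² − 192x²z² − 48x³z + 432x²z + 832xyz² + 208x²yz − 1872xyz − 256y²z² − 64xy²z + 576y²z − 48x³z − 12x⁴ + 108x³ + 304x²yz + 76x³y − 684x²y − 480xy²z − 120x²y² + 1080xy² + 128y³z + 32xy³ − 288y³    [distributive law]
= 336x²z + 84x³ + 216x² − 1456xyz − 580x²y − 936xy + 448y²z + 1048xy² + 288y² − 192x²z² − 96x³z + 832xyz² + 512x²yz − 256y²z² − 544xy²z − 12x⁴ + 76x³y − 120x²y² + 128y³z + 32xy³ − 288y³    [combine like terms]

336x²z + 84x³ + 216x² − 1456xyz − 580x²y − 936xy + 448y²z + 1048xy² + 288y² − 192x²z² − 96x³z + 832xyz² + 512x²yz − 256y²z² − 544xy²z − 12x⁴ + 76x³y − 120x²y² + 128y³z + 32xy³ − 288y³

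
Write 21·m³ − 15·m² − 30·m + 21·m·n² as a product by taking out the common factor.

3·m(7·m² − 5·m − 10 + 7·n²)

21·m³ − 15·m² − 30·m + 21·m·n²
= 3(7·m³ − 5·m² − 10·m + 7·m·n²)    [factor out 3]
= 3·m(7·m² − 5·m − 10 + 7·n²)    [factor out m]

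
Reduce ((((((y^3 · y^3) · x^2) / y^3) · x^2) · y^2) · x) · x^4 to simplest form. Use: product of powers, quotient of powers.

x^9·y^5

((((((y^3 · y^3) · x^2) / y^3) · x^2) · y^2) · x) · x^4
= (((((y^6 · x^2) / y^3) · x^2) · y^2) · x) · x^4    [product of powers]
= x^9·y^5    [quotient of powers; product of powers]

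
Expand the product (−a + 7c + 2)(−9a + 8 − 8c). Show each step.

(−a + 7c + 2)(−9a + 8 − 8c)
= 9a^2 − 8a + 8ac − 63ac + 56c − 56c^2 − 18a + 16 − 16c    [distributive law]
= 9a^2 − 26a − 55ac + 40c − 56c^2 + 16    [combine like terms]

9a^2 − 26a − 55ac + 40c − 56c^2 + 16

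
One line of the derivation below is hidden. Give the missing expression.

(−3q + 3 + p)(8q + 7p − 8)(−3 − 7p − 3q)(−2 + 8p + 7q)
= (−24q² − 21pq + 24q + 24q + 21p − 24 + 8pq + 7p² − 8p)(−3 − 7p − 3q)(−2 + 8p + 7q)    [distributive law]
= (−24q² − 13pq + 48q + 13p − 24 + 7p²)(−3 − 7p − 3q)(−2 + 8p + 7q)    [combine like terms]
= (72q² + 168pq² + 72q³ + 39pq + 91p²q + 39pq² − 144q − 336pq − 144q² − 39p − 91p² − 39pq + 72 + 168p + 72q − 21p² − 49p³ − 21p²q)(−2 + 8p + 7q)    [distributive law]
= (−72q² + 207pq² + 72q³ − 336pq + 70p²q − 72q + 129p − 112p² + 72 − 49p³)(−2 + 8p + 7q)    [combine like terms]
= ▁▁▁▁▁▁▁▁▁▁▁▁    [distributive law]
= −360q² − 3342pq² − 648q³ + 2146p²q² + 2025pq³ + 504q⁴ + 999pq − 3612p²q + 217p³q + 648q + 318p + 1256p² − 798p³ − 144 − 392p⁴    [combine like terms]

By distributive law:

144q² − 576pq² − 504q³ − 414pq² + 1656p²q² + 1449pq³ − 144q³ + 576pq³ + 504q⁴ + 672pq − 2688p²q − 2352pq² − 140p²q + 560p³q + 490p²q² + 144q − 576pq − 504q² − 258p + 1032p² + 903pq + 224p² − 896p³ − 784p²q − 144 + 576p + 504q + 98p³ − 392p⁴ − 343p³q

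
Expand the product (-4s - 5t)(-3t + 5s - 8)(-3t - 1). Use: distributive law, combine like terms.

(-4s - 5t)(-3t + 5s - 8)(-3t - 1)
= (12st - 20s^2 + 32s + 15t^2 - 25st + 40t)(-3t - 1)    [distributive law]
= (-13st - 20s^2 + 32s + 15t^2 + 40t)(-3t - 1)    [combine like terms]
= 39st^2 + 13st + 60s^2t + 20s^2 - 96st - 32s - 45t^3 - 15t^2 - 120t^2 - 40t    [distributive law]
= 39st^2 - 83st + 60s^2t + 20s^2 - 32s - 45t^3 - 135t^2 - 40t    [combine like terms]

39st^2 - 83st + 60s^2t + 20s^2 - 32s - 45t^3 - 135t^2 - 40t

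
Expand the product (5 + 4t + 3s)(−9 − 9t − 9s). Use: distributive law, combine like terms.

(5 + 4t + 3s)(−9 − 9t − 9s)
= −45 − 45t − 45s − 36t − 36t^2 − 36st − 27s − 27st − 27s^2    [distributive law]
= −45 − 81t − 72s − 36t^2 − 63st − 27s^2    [combine like terms]

−45 − 81t − 72s − 36t^2 − 63st − 27s^2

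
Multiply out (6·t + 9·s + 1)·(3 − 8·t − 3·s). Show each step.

10·t − 48·t² − 90·s·t + 24·s − 27·s² + 3

(6·t + 9·s + 1)·(3 − 8·t − 3·s)
= 18·t − 48·t² − 18·s·t + 27·s − 72·s·t − 27·s² + 3 − 8·t − 3·s    [distributive law]
= 10·t − 48·t² − 90·s·t + 24·s − 27·s² + 3    [combine like terms]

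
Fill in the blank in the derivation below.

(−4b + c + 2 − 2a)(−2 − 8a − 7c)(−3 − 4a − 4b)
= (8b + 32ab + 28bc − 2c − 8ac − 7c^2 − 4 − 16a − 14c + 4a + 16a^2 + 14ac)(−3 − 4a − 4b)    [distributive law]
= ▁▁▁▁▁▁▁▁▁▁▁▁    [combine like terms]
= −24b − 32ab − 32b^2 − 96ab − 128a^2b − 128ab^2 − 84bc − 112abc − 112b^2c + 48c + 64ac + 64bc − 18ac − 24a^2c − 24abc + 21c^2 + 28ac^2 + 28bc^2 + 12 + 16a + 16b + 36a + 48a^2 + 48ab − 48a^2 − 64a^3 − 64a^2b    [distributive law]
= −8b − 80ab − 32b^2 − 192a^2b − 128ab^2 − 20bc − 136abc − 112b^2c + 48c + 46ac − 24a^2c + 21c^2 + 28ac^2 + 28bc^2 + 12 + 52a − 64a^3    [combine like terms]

By combine like terms:

(8b + 32ab + 28bc − 16c + 6ac − 7c^2 − 4 − 12a + 16a^2)(−3 − 4a − 4b)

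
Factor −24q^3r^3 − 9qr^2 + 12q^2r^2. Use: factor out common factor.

−24q^3r^3 − 9qr^2 + 12q^2r^2
= 3(−8q^3r^3 − 3qr^2 + 4q^2r^2)    [factor out 3]
= 3qr^2(−8q^2r − 3 + 4q)    [factor out qr^2]

3qr^2(−8q^2r − 3 + 4q)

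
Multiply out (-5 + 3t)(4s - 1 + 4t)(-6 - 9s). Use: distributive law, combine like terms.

75s + 180s^2 - 30 + 138t + 135st - 108s^2t - 72t^2 - 108st^2

(-5 + 3t)(4s - 1 + 4t)(-6 - 9s)
= (-20s + 5 - 20t + 12st - 3t + 12t^2)(-6 - 9s)    [distributive law]
= (-20s + 5 - 23t + 12st + 12t^2)(-6 - 9s)    [combine like terms]
= 120s + 180s^2 - 30 - 45s + 138t + 207st - 72st - 108s^2t - 72t^2 - 108st^2    [distributive law]
= 75s + 180s^2 - 30 + 138t + 135st - 108s^2t - 72t^2 - 108st^2    [combine like terms]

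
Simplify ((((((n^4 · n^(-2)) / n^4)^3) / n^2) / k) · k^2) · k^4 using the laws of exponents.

((((((n^4 · n^(-2)) / n^4)^3) / n^2) / k) · k^2) · k^4
= ((((((n^4 · n^(-2))^3) / ((n^4)^3)) / n^2) / k) · k^2) · k^4    [power of a quotient]
= (((((((n^4)^3) · ((n^(-2))^3)) / ((n^4)^3)) / n^2) / k) · k^2) · k^4    [power of a product]
= (((((n^12 · ((n^(-2))^3)) / ((n^4)^3)) / n^2) / k) · k^2) · k^4    [power of a power]
= (((((n^12 · n^(-6)) / ((n^4)^3)) / n^2) / k) · k^2) · k^4    [power of a power]
= ((((n^6 / ((n^4)^3)) / n^2) / k) · k^2) · k^4    [product of powers]
= ((((n^6 / n^12) / n^2) / k) · k^2) · k^4    [power of a power]
= (((n^(-6) / n^2) / k) · k^2) · k^4    [quotient of powers]
= ((n^(-8) / k) · k^2) · k^4    [quotient of powers]
= k^5·n^(-8)    [quotient of powers; product of powers]

k^5·n^(-8)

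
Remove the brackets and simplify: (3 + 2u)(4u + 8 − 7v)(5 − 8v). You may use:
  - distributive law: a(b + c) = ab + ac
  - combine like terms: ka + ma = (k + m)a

(3 + 2u)(4u + 8 − 7v)(5 − 8v)
= (12u + 24 − 21v + 8u^2 + 16u − 14uv)(5 − 8v)    [distributive law]
= (28u + 24 − 21v + 8u^2 − 14uv)(5 − 8v)    [combine like terms]
= 140u − 224uv + 120 − 192v − 105v + 168v^2 + 40u^2 − 64u^2v − 70uv + 112uv^2    [distributive law]
= 140u − 294uv + 120 − 297v + 168v^2 + 40u^2 − 64u^2v + 112uv^2    [combine like terms]

140u − 294uv + 120 − 297v + 168v^2 + 40u^2 − 64u^2v + 112uv^2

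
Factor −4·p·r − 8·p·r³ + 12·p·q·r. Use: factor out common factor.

−4·p·r − 8·p·r³ + 12·p·q·r
= 4(−p·r − 2·p·r³ + 3·p·q·r)    [factor out 4]
= 4·p·r(−1 − 2·r² + 3·q)    [factor out p·r]

4·p·r(−1 − 2·r² + 3·q)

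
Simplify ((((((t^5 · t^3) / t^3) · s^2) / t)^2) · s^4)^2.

((((((t^5 · t^3) / t^3) · s^2) / t)^2) · s^4)^2
= ((((((t^5 · t^3) / t^3) · s^2) / t)^2)^2) · ((s^4)^2)    [power of a product]
= (((((t^5 · t^3) / t^3) · s^2) / t)^4) · ((s^4)^2)    [power of a power]
= (((((t^5 · t^3) / t^3) · s^2)^4) / (t^4)) · ((s^4)^2)    [power of a quotient]
= (((((t^5 · t^3) / t^3)^4) · ((s^2)^4)) / (t^4)) · ((s^4)^2)    [power of a product]
= (((((t^5 · t^3)^4) / ((t^3)^4)) · ((s^2)^4)) / (t^4)) · ((s^4)^2)    [power of a quotient]
= ((((((t^5)^4) · ((t^3)^4)) / ((t^3)^4)) · ((s^2)^4)) / (t^4)) · ((s^4)^2)    [power of a product]
= ((((t^20 · ((t^3)^4)) / ((t^3)^4)) · ((s^2)^4)) / (t^4)) · ((s^4)^2)    [power of a power]
= ((((t^20 · t^12) / ((t^3)^4)) · ((s^2)^4)) / (t^4)) · ((s^4)^2)    [power of a power]
= (((t^32 / ((t^3)^4)) · ((s^2)^4)) / (t^4)) · ((s^4)^2)    [product of powers]
= (((t^32 / t^12) · ((s^2)^4)) / (t^4)) · ((s^4)^2)    [power of a power]
= ((t^20 · ((s^2)^4)) / (t^4)) · ((s^4)^2)    [quotient of powers]
= ((t^20 · s^8) / (t^4)) · ((s^4)^2)    [power of a power]
= ((t^20 · s^8) / t^4) · s^8    [power of a power]
= s^16t^16    [quotient of powers; product of powers]

s^16t^16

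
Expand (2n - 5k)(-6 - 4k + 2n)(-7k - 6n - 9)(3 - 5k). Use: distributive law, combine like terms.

(2n - 5k)(-6 - 4k + 2n)(-7k - 6n - 9)(3 - 5k)
= (-12n - 8kn + 4n² + 30k + 20k² - 10kn)(-7k - 6n - 9)(3 - 5k)    [distributive law]
= (-12n - 18kn + 4n² + 30k + 20k²)(-7k - 6n - 9)(3 - 5k)    [combine like terms]
= (84kn + 72n² + 108n + 126k²n + 108kn² + 162kn - 28kn² - 24n³ - 36n² - 210k² - 180kn - 270k - 140k³ - 120k²n - 180k²)(3 - 5k)    [distributive law]
= (66kn + 36n² + 108n + 6k²n + 80kn² - 24n³ - 390k² - 270k - 140k³)(3 - 5k)    [combine like terms]
= 198kn - 330k²n + 108n² - 180kn² + 324n - 540kn + 18k²n - 30k³n + 240kn² - 400k²n² - 72n³ + 120kn³ - 1170k² + 1950k³ - 810k + 1350k² - 420k³ + 700k⁴    [distributive law]
= -342kn - 312k²n + 108n² + 60kn² + 324n - 30k³n - 400k²n² - 72n³ + 120kn³ + 180k² + 1530k³ - 810k + 700k⁴    [combine like terms]

-342kn - 312k²n + 108n² + 60kn² + 324n - 30k³n - 400k²n² - 72n³ + 120kn³ + 180k² + 1530k³ - 810k + 700k⁴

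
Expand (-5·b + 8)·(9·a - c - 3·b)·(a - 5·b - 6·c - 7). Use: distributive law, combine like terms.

(-5·b + 8)·(9·a - c - 3·b)·(a - 5·b - 6·c - 7)
= (-45·a·b + 5·b·c + 15·b^2 + 72·a - 8·c - 24·b)·(a - 5·b - 6·c - 7)    [distributive law]
= -45·a^2·b + 225·a·b^2 + 270·a·b·c + 315·a·b + 5·a·b·c - 25·b^2·c - 30·b·c^2 - 35·b·c + 15·a·b^2 - 75·b^3 - 90·b^2·c - 105·b^2 + 72·a^2 - 360·a·b - 432·a·c - 504·a - 8·a·c + 40·b·c + 48·c^2 + 56·c - 24·a·b + 120·b^2 + 144·b·c + 168·b    [distributive law]
= -45·a^2·b + 240·a·b^2 + 275·a·b·c - 69·a·b - 115·b^2·c - 30·b·c^2 + 149·b·c - 75·b^3 + 15·b^2 + 72·a^2 - 440·a·c - 504·a + 48·c^2 + 56·c + 168·b    [combine like terms]

-45·a^2·b + 240·a·b^2 + 275·a·b·c - 69·a·b - 115·b^2·c - 30·b·c^2 + 149·b·c - 75·b^3 + 15·b^2 + 72·a^2 - 440·a·c - 504·a + 48·c^2 + 56·c + 168·b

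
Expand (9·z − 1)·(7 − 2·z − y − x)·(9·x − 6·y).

(9·z − 1)·(7 − 2·z − y − x)·(9·x − 6·y)
= (63·z − 18·z^2 − 9·y·z − 9·x·z − 7 + 2·z + y + x)·(9·x − 6·y)    [distributive law]
= (65·z − 18·z^2 − 9·y·z − 9·x·z − 7 + y + x)·(9·x − 6·y)    [combine like terms]
= 585·x·z − 390·y·z − 162·x·z^2 + 108·y·z^2 − 81·x·y·z + 54·y^2·z − 81·x^2·z + 54·x·y·z − 63·x + 42·y + 9·x·y − 6·y^2 + 9·x^2 − 6·x·y    [distributive law]
= 585·x·z − 390·y·z − 162·x·z^2 + 108·y·z^2 − 27·x·y·z + 54·y^2·z − 81·x^2·z − 63·x + 42·y + 3·x·y − 6·y^2 + 9·x^2    [combine like terms]

585·x·z − 390·y·z − 162·x·z^2 + 108·y·z^2 − 27·x·y·z + 54·y^2·z − 81·x^2·z − 63·x + 42·y + 3·x·y − 6·y^2 + 9·x^2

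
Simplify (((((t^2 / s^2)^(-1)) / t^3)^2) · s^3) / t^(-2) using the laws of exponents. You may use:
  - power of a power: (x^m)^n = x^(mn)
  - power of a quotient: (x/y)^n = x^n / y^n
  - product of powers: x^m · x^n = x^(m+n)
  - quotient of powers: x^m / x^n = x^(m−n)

(((((t^2 / s^2)^(-1)) / t^3)^2) · s^3) / t^(-2)
= (((((t^2 / s^2)^(-1))^2) / ((t^3)^2)) · s^3) / t^(-2)    [power of a quotient]
= ((((t^2 / s^2)^(-2)) / ((t^3)^2)) · s^3) / t^(-2)    [power of a power]
= (((((t^2)^(-2)) / ((s^2)^(-2))) / ((t^3)^2)) · s^3) / t^(-2)    [power of a quotient]
= (((t^(-4) / ((s^2)^(-2))) / ((t^3)^2)) · s^3) / t^(-2)    [power of a power]
= (((t^(-4) / s^(-4)) / ((t^3)^2)) · s^3) / t^(-2)    [power of a power]
= (((t^(-4) / s^(-4)) / t^6) · s^3) / t^(-2)    [power of a power]
= s^7·t^(-8)    [quotient of powers; product of powers]

s^7·t^(-8)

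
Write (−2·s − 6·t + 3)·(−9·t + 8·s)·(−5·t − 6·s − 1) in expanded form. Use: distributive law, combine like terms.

−174·s·t^2 + 260·s^2·t + 72·s·t + 96·s^3 − 128·s^2 − 270·t^3 + 81·t^2 + 27·t − 24·s

(−2·s − 6·t + 3)·(−9·t + 8·s)·(−5·t − 6·s − 1)
= (18·s·t − 16·s^2 + 54·t^2 − 48·s·t − 27·t + 24·s)·(−5·t − 6·s − 1)    [distributive law]
= (−30·s·t − 16·s^2 + 54·t^2 − 27·t + 24·s)·(−5·t − 6·s − 1)    [combine like terms]
= 150·s·t^2 + 180·s^2·t + 30·s·t + 80·s^2·t + 96·s^3 + 16·s^2 − 270·t^3 − 324·s·t^2 − 54·t^2 + 135·t^2 + 162·s·t + 27·t − 120·s·t − 144·s^2 − 24·s    [distributive law]
= −174·s·t^2 + 260·s^2·t + 72·s·t + 96·s^3 − 128·s^2 − 270·t^3 + 81·t^2 + 27·t − 24·s    [combine like terms]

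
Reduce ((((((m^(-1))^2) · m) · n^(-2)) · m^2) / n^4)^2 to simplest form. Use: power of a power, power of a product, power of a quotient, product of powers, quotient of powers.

m^2n^(-12)

((((((m^(-1))^2) · m) · n^(-2)) · m^2) / n^4)^2
= ((((((m^(-1))^2) · m) · n^(-2)) · m^2)^2) / ((n^4)^2)    [power of a quotient]
= ((((((m^(-1))^2) · m) · n^(-2))^2) · ((m^2)^2)) / ((n^4)^2)    [power of a product]
= ((((((m^(-1))^2) · m)^2) · ((n^(-2))^2)) · ((m^2)^2)) / ((n^4)^2)    [power of a product]
= ((((((m^(-1))^2)^2) · (m^2)) · ((n^(-2))^2)) · ((m^2)^2)) / ((n^4)^2)    [power of a product]
= (((((m^(-1))^4) · (m^2)) · ((n^(-2))^2)) · ((m^2)^2)) / ((n^4)^2)    [power of a power]
= (((m^(-4) · (m^2)) · ((n^(-2))^2)) · ((m^2)^2)) / ((n^4)^2)    [power of a power]
= ((m^(-2) · ((n^(-2))^2)) · ((m^2)^2)) / ((n^4)^2)    [product of powers]
= ((m^(-2) · n^(-4)) · ((m^2)^2)) / ((n^4)^2)    [power of a power]
= ((m^(-2) · n^(-4)) · m^4) / ((n^4)^2)    [power of a power]
= ((m^(-2) · n^(-4)) · m^4) / n^8    [power of a power]
= m^2n^(-12)    [quotient of powers; product of powers]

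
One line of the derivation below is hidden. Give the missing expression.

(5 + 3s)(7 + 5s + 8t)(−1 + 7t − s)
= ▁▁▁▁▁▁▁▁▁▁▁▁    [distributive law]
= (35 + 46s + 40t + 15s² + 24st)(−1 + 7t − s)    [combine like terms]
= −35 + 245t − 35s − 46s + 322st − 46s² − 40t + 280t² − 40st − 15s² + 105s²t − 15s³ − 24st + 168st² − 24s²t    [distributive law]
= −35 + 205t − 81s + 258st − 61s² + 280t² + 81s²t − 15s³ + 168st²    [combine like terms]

By distributive law:

(35 + 25s + 40t + 21s + 15s² + 24st)(−1 + 7t − s)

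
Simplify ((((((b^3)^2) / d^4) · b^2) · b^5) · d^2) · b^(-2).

((((((b^3)^2) / d^4) · b^2) · b^5) · d^2) · b^(-2)
= ((((b^6 / d^4) · b^2) · b^5) · d^2) · b^(-2)    [power of a power]
= b^11d^(-2)    [quotient of powers; product of powers]

b^11d^(-2)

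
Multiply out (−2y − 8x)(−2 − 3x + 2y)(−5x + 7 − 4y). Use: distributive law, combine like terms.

(−2y − 8x)(−2 − 3x + 2y)(−5x + 7 − 4y)
= (4y + 6xy − 4y^2 + 16x + 24x^2 − 16xy)(−5x + 7 − 4y)    [distributive law]
= (4y − 10xy − 4y^2 + 16x + 24x^2)(−5x + 7 − 4y)    [combine like terms]
= −20xy + 28y − 16y^2 + 50x^2y − 70xy + 40xy^2 + 20xy^2 − 28y^2 + 16y^3 − 80x^2 + 112x − 64xy − 120x^3 + 168x^2 − 96x^2y    [distributive law]
= −154xy + 28y − 44y^2 − 46x^2y + 60xy^2 + 16y^3 + 88x^2 + 112x − 120x^3    [combine like terms]

−154xy + 28y − 44y^2 − 46x^2y + 60xy^2 + 16y^3 + 88x^2 + 112x − 120x^3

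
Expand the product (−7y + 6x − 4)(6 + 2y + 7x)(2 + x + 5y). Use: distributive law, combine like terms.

(−7y + 6x − 4)(6 + 2y + 7x)(2 + x + 5y)
= (−42y − 14y^2 − 49xy + 36x + 12xy + 42x^2 − 24 − 8y − 28x)(2 + x + 5y)    [distributive law]
= (−50y − 14y^2 − 37xy + 8x + 42x^2 − 24)(2 + x + 5y)    [combine like terms]
= −100y − 50xy − 250y^2 − 28y^2 − 14xy^2 − 70y^3 − 74xy − 37x^2y − 185xy^2 + 16x + 8x^2 + 40xy + 84x^2 + 42x^3 + 210x^2y − 48 − 24x − 120y    [distributive law]
= −220y − 84xy − 278y^2 − 199xy^2 − 70y^3 + 173x^2y − 8x + 92x^2 + 42x^3 − 48    [combine like terms]

−220y − 84xy − 278y^2 − 199xy^2 − 70y^3 + 173x^2y − 8x + 92x^2 + 42x^3 − 48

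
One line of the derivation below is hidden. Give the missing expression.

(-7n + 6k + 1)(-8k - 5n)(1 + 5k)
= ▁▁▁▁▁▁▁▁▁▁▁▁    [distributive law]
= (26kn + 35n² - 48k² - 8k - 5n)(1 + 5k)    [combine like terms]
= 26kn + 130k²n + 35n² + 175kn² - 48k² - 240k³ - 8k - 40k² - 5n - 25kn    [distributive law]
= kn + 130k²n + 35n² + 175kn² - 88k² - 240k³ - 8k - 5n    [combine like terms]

By distributive law:

(56kn + 35n² - 48k² - 30kn - 8k - 5n)(1 + 5k)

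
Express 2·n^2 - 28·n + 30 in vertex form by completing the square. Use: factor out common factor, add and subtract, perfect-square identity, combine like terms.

2·n^2 - 28·n + 30
= 2(n^2 - 14·n) + 30    [factor out 2 from the n-terms]
= 2(n^2 - 14·n + 49 - 49) + 30    [add and subtract 49 inside the bracket]
= 2(n - 7)^2 - 98 + 30    [perfect-square identity]
= 2(n - 7)^2 - 68    [combine constants]

2(n - 7)^2 - 68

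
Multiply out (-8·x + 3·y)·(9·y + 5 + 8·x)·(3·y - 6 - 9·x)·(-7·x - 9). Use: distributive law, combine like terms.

2709·x^2·y^2 + 4302·x·y^2 - 2391·x^2·y + 333·x·y - 1680·x^3·y - 8376·x^2 - 2160·x - 10392·x^3 - 4032·x^4 - 567·x·y^3 - 729·y^3 + 1053·y^2 + 810·y

(-8·x + 3·y)·(9·y + 5 + 8·x)·(3·y - 6 - 9·x)·(-7·x - 9)
= (-72·x·y - 40·x - 64·x^2 + 27·y^2 + 15·y + 24·x·y)·(3·y - 6 - 9·x)·(-7·x - 9)    [distributive law]
= (-48·x·y - 40·x - 64·x^2 + 27·y^2 + 15·y)·(3·y - 6 - 9·x)·(-7·x - 9)    [combine like terms]
= (-144·x·y^2 + 288·x·y + 432·x^2·y - 120·x·y + 240·x + 360·x^2 - 192·x^2·y + 384·x^2 + 576·x^3 + 81·y^3 - 162·y^2 - 243·x·y^2 + 45·y^2 - 90·y - 135·x·y)·(-7·x - 9)    [distributive law]
= (-387·x·y^2 + 33·x·y + 240·x^2·y + 240·x + 744·x^2 + 576·x^3 + 81·y^3 - 117·y^2 - 90·y)·(-7·x - 9)    [combine like terms]
= 2709·x^2·y^2 + 3483·x·y^2 - 231·x^2·y - 297·x·y - 1680·x^3·y - 2160·x^2·y - 1680·x^2 - 2160·x - 5208·x^3 - 6696·x^2 - 4032·x^4 - 5184·x^3 - 567·x·y^3 - 729·y^3 + 819·x·y^2 + 1053·y^2 + 630·x·y + 810·y    [distributive law]
= 2709·x^2·y^2 + 4302·x·y^2 - 2391·x^2·y + 333·x·y - 1680·x^3·y - 8376·x^2 - 2160·x - 10392·x^3 - 4032·x^4 - 567·x·y^3 - 729·y^3 + 1053·y^2 + 810·y    [combine like terms]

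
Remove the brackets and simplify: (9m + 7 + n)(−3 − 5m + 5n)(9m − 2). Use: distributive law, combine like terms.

−468m^2 − 65m − 405m^3 + 360m^2n + 208mn + 42 − 64n + 45mn^2 − 10n^2

(9m + 7 + n)(−3 − 5m + 5n)(9m − 2)
= (−27m − 45m^2 + 45mn − 21 − 35m + 35n − 3n − 5mn + 5n^2)(9m − 2)    [distributive law]
= (−62m − 45m^2 + 40mn − 21 + 32n + 5n^2)(9m − 2)    [combine like terms]
= −558m^2 + 124m − 405m^3 + 90m^2 + 360m^2n − 80mn − 189m + 42 + 288mn − 64n + 45mn^2 − 10n^2    [distributive law]
= −468m^2 − 65m − 405m^3 + 360m^2n + 208mn + 42 − 64n + 45mn^2 − 10n^2    [combine like terms]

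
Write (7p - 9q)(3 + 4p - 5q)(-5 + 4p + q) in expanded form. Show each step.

(7p - 9q)(3 + 4p - 5q)(-5 + 4p + q)
= (21p + 28p² - 35pq - 27q - 36pq + 45q²)(-5 + 4p + q)    [distributive law]
= (21p + 28p² - 71pq - 27q + 45q²)(-5 + 4p + q)    [combine like terms]
= -105p + 84p² + 21pq - 140p² + 112p³ + 28p²q + 355pq - 284p²q - 71pq² + 135q - 108pq - 27q² - 225q² + 180pq² + 45q³    [distributive law]
= -105p - 56p² + 268pq + 112p³ - 256p²q + 109pq² + 135q - 252q² + 45q³    [combine like terms]

-105p - 56p² + 268pq + 112p³ - 256p²q + 109pq² + 135q - 252q² + 45q³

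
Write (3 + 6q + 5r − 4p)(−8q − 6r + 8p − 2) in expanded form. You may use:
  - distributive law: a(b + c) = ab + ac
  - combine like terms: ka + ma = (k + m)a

−36q − 28r + 32p − 6 − 48q² − 76qr + 80pq − 30r² + 64pr − 32p²

(3 + 6q + 5r − 4p)(−8q − 6r + 8p − 2)
= −24q − 18r + 24p − 6 − 48q² − 36qr + 48pq − 12q − 40qr − 30r² + 40pr − 10r + 32pq + 24pr − 32p² + 8p    [distributive law]
= −36q − 28r + 32p − 6 − 48q² − 76qr + 80pq − 30r² + 64pr − 32p²    [combine like terms]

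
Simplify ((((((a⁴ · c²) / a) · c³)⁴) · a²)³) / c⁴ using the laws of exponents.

((((((a⁴ · c²) / a) · c³)⁴) · a²)³) / c⁴
= ((((((a⁴ · c²) / a) · c³)⁴)³) · ((a²)³)) / c⁴    [power of a product]
= (((((a⁴ · c²) / a) · c³)¹²) · ((a²)³)) / c⁴    [power of a power]
= (((((a⁴ · c²) / a)¹²) · ((c³)¹²)) · ((a²)³)) / c⁴    [power of a product]
= (((((a⁴ · c²)¹²) / (a¹²)) · ((c³)¹²)) · ((a²)³)) / c⁴    [power of a quotient]
= ((((((a⁴)¹²) · ((c²)¹²)) / (a¹²)) · ((c³)¹²)) · ((a²)³)) / c⁴    [power of a product]
= ((((a⁴⁸ · ((c²)¹²)) / (a¹²)) · ((c³)¹²)) · ((a²)³)) / c⁴    [power of a power]
= ((((a⁴⁸ · c²⁴) / (a¹²)) · ((c³)¹²)) · ((a²)³)) / c⁴    [power of a power]
= ((((a⁴⁸ · c²⁴) / a¹²) · c³⁶) · ((a²)³)) / c⁴    [power of a power]
= ((((a⁴⁸ · c²⁴) / a¹²) · c³⁶) · a⁶) / c⁴    [power of a power]
= a⁴²c⁵⁶    [quotient of powers; product of powers]

a⁴²c⁵⁶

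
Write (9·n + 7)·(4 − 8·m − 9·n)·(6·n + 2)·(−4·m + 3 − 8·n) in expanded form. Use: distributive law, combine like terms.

(9·n + 7)·(4 − 8·m − 9·n)·(6·n + 2)·(−4·m + 3 − 8·n)
= (36·n − 72·m·n − 81·n² + 28 − 56·m − 63·n)·(6·n + 2)·(−4·m + 3 − 8·n)    [distributive law]
= (−27·n − 72·m·n − 81·n² + 28 − 56·m)·(6·n + 2)·(−4·m + 3 − 8·n)    [combine like terms]
= (−162·n² − 54·n − 432·m·n² − 144·m·n − 486·n³ − 162·n² + 168·n + 56 − 336·m·n − 112·m)·(−4·m + 3 − 8·n)    [distributive law]
= (−324·n² + 114·n − 432·m·n² − 480·m·n − 486·n³ + 56 − 112·m)·(−4·m + 3 − 8·n)    [combine like terms]
= 1296·m·n² − 972·n² + 2592·n³ − 456·m·n + 342·n − 912·n² + 1728·m²·n² − 1296·m·n² + 3456·m·n³ + 1920·m²·n − 1440·m·n + 3840·m·n² + 1944·m·n³ − 1458·n³ + 3888·n⁴ − 224·m + 168 − 448·n + 448·m² − 336·m + 896·m·n    [distributive law]
= 3840·m·n² − 1884·n² + 1134·n³ − 1000·m·n − 106·n + 1728·m²·n² + 5400·m·n³ + 1920·m²·n + 3888·n⁴ − 560·m + 168 + 448·m²    [combine like terms]

3840·m·n² − 1884·n² + 1134·n³ − 1000·m·n − 106·n + 1728·m²·n² + 5400·m·n³ + 1920·m²·n + 3888·n⁴ − 560·m + 168 + 448·m²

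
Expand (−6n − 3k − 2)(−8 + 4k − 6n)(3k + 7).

138kn + 420n − 18k²n + 108kn² + 252n² − 36k² + 160k − 36k³ + 112

(−6n − 3k − 2)(−8 + 4k − 6n)(3k + 7)
= (48n − 24kn + 36n² + 24k − 12k² + 18kn + 16 − 8k + 12n)(3k + 7)    [distributive law]
= (60n − 6kn + 36n² + 16k − 12k² + 16)(3k + 7)    [combine like terms]
= 180kn + 420n − 18k²n − 42kn + 108kn² + 252n² + 48k² + 112k − 36k³ − 84k² + 48k + 112    [distributive law]
= 138kn + 420n − 18k²n + 108kn² + 252n² − 36k² + 160k − 36k³ + 112    [combine like terms]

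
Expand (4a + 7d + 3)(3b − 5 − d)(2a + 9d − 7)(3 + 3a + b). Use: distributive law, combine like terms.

(4a + 7d + 3)(3b − 5 − d)(2a + 9d − 7)(3 + 3a + b)
= (12ab − 20a − 4ad + 21bd − 35d − 7d^2 + 9b − 15 − 3d)(2a + 9d − 7)(3 + 3a + b)    [distributive law]
= (12ab − 20a − 4ad + 21bd − 38d − 7d^2 + 9b − 15)(2a + 9d − 7)(3 + 3a + b)    [combine like terms]
= (24a^2b + 108abd − 84ab − 40a^2 − 180ad + 140a − 8a^2d − 36ad^2 + 28ad + 42abd + 189bd^2 − 147bd − 76ad − 342d^2 + 266d − 14ad^2 − 63d^3 + 49d^2 + 18ab + 81bd − 63b − 30a − 135d + 105)(3 + 3a + b)    [distributive law]
= (24a^2b + 150abd − 66ab − 40a^2 − 228ad + 110a − 8a^2d − 50ad^2 + 189bd^2 − 66bd − 293d^2 + 131d − 63d^3 − 63b + 105)(3 + 3a + b)    [combine like terms]
= 72a^2b + 72a^3b + 24a^2b^2 + 450abd + 450a^2bd + 150ab^2d − 198ab − 198a^2b − 66ab^2 − 120a^2 − 120a^3 − 40a^2b − 684ad − 684a^2d − 228abd + 330a + 330a^2 + 110ab − 24a^2d − 24a^3d − 8a^2bd − 150ad^2 − 150a^2d^2 − 50abd^2 + 567bd^2 + 567abd^2 + 189b^2d^2 − 198bd − 198abd − 66b^2d − 879d^2 − 879ad^2 − 293bd^2 + 393d + 393ad + 131bd − 189d^3 − 189ad^3 − 63bd^3 − 189b − 189ab − 63b^2 + 315 + 315a + 105b    [distributive law]
= −166a^2b + 72a^3b + 24a^2b^2 + 24abd + 442a^2bd + 150ab^2d − 277ab − 66ab^2 + 210a^2 − 120a^3 − 291ad − 708a^2d + 645a − 24a^3d − 1029ad^2 − 150a^2d^2 + 517abd^2 + 274bd^2 + 189b^2d^2 − 67bd − 66b^2d − 879d^2 + 393d − 189d^3 − 189ad^3 − 63bd^3 − 84b − 63b^2 + 315    [combine like terms]

−166a^2b + 72a^3b + 24a^2b^2 + 24abd + 442a^2bd + 150ab^2d − 277ab − 66ab^2 + 210a^2 − 120a^3 − 291ad − 708a^2d + 645a − 24a^3d − 1029ad^2 − 150a^2d^2 + 517abd^2 + 274bd^2 + 189b^2d^2 − 67bd − 66b^2d − 879d^2 + 393d − 189d^3 − 189ad^3 − 63bd^3 − 84b − 63b^2 + 315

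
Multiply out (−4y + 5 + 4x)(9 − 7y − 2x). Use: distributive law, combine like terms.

(−4y + 5 + 4x)(9 − 7y − 2x)
= −36y + 28y² + 8xy + 45 − 35y − 10x + 36x − 28xy − 8x²    [distributive law]
= −71y + 28y² − 20xy + 45 + 26x − 8x²    [combine like terms]

−71y + 28y² − 20xy + 45 + 26x − 8x²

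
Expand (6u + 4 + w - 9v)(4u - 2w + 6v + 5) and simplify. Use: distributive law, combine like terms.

(6u + 4 + w - 9v)(4u - 2w + 6v + 5)
= 24u^2 - 12uw + 36uv + 30u + 16u - 8w + 24v + 20 + 4uw - 2w^2 + 6vw + 5w - 36uv + 18vw - 54v^2 - 45v    [distributive law]
= 24u^2 - 8uw + 46u - 3w - 21v + 20 - 2w^2 + 24vw - 54v^2    [combine like terms]

24u^2 - 8uw + 46u - 3w - 21v + 20 - 2w^2 + 24vw - 54v^2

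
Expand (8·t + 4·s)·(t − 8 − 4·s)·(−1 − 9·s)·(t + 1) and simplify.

(8·t + 4·s)·(t − 8 − 4·s)·(−1 − 9·s)·(t + 1)
= (8·t^2 − 64·t − 32·s·t + 4·s·t − 32·s − 16·s^2)·(−1 − 9·s)·(t + 1)    [distributive law]
= (8·t^2 − 64·t − 28·s·t − 32·s − 16·s^2)·(−1 − 9·s)·(t + 1)    [combine like terms]
= (−8·t^2 − 72·s·t^2 + 64·t + 576·s·t + 28·s·t + 252·s^2·t + 32·s + 288·s^2 + 16·s^2 + 144·s^3)·(t + 1)    [distributive law]
= (−8·t^2 − 72·s·t^2 + 64·t + 604·s·t + 252·s^2·t + 32·s + 304·s^2 + 144·s^3)·(t + 1)    [combine like terms]
= −8·t^3 − 8·t^2 − 72·s·t^3 − 72·s·t^2 + 64·t^2 + 64·t + 604·s·t^2 + 604·s·t + 252·s^2·t^2 + 252·s^2·t + 32·s·t + 32·s + 304·s^2·t + 304·s^2 + 144·s^3·t + 144·s^3    [distributive law]
= −8·t^3 + 56·t^2 − 72·s·t^3 + 532·s·t^2 + 64·t + 636·s·t + 252·s^2·t^2 + 556·s^2·t + 32·s + 304·s^2 + 144·s^3·t + 144·s^3    [combine like terms]

−8·t^3 + 56·t^2 − 72·s·t^3 + 532·s·t^2 + 64·t + 636·s·t + 252·s^2·t^2 + 556·s^2·t + 32·s + 304·s^2 + 144·s^3·t + 144·s^3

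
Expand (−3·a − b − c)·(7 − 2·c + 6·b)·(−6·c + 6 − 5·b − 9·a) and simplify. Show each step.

(−3·a − b − c)·(7 − 2·c + 6·b)·(−6·c + 6 − 5·b − 9·a)
= (−21·a + 6·a·c − 18·a·b − 7·b + 2·b·c − 6·b^2 − 7·c + 2·c^2 − 6·b·c)·(−6·c + 6 − 5·b − 9·a)    [distributive law]
= (−21·a + 6·a·c − 18·a·b − 7·b − 4·b·c − 6·b^2 − 7·c + 2·c^2)·(−6·c + 6 − 5·b − 9·a)    [combine like terms]
= 126·a·c − 126·a + 105·a·b + 189·a^2 − 36·a·c^2 + 36·a·c − 30·a·b·c − 54·a^2·c + 108·a·b·c − 108·a·b + 90·a·b^2 + 162·a^2·b + 42·b·c − 42·b + 35·b^2 + 63·a·b + 24·b·c^2 − 24·b·c + 20·b^2·c + 36·a·b·c + 36·b^2·c − 36·b^2 + 30·b^3 + 54·a·b^2 + 42·c^2 − 42·c + 35·b·c + 63·a·c − 12·c^3 + 12·c^2 − 10·b·c^2 − 18·a·c^2    [distributive law]
= 225·a·c − 126·a + 60·a·b + 189·a^2 − 54·a·c^2 + 114·a·b·c − 54·a^2·c + 144·a·b^2 + 162·a^2·b + 53·b·c − 42·b − b^2 + 14·b·c^2 + 56·b^2·c + 30·b^3 + 54·c^2 − 42·c − 12·c^3    [combine like terms]

225·a·c − 126·a + 60·a·b + 189·a^2 − 54·a·c^2 + 114·a·b·c − 54·a^2·c + 144·a·b^2 + 162·a^2·b + 53·b·c − 42·b − b^2 + 14·b·c^2 + 56·b^2·c + 30·b^3 + 54·c^2 − 42·c − 12·c^3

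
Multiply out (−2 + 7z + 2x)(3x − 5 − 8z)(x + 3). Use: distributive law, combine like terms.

2x^2 − 38x + 30 − 4xz − 57z + 5x^2z − 56xz^2 − 168z^2 + 6x^3

(−2 + 7z + 2x)(3x − 5 − 8z)(x + 3)
= (−6x + 10 + 16z + 21xz − 35z − 56z^2 + 6x^2 − 10x − 16xz)(x + 3)    [distributive law]
= (−16x + 10 − 19z + 5xz − 56z^2 + 6x^2)(x + 3)    [combine like terms]
= −16x^2 − 48x + 10x + 30 − 19xz − 57z + 5x^2z + 15xz − 56xz^2 − 168z^2 + 6x^3 + 18x^2    [distributive law]
= 2x^2 − 38x + 30 − 4xz − 57z + 5x^2z − 56xz^2 − 168z^2 + 6x^3    [combine like terms]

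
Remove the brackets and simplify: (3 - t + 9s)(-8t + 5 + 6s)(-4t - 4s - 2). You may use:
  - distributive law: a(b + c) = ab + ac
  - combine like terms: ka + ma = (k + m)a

(3 - t + 9s)(-8t + 5 + 6s)(-4t - 4s - 2)
= (-24t + 15 + 18s + 8t^2 - 5t - 6st - 72st + 45s + 54s^2)(-4t - 4s - 2)    [distributive law]
= (-29t + 15 + 63s + 8t^2 - 78st + 54s^2)(-4t - 4s - 2)    [combine like terms]
= 116t^2 + 116st + 58t - 60t - 60s - 30 - 252st - 252s^2 - 126s - 32t^3 - 32st^2 - 16t^2 + 312st^2 + 312s^2t + 156st - 216s^2t - 216s^3 - 108s^2    [distributive law]
= 100t^2 + 20st - 2t - 186s - 30 - 360s^2 - 32t^3 + 280st^2 + 96s^2t - 216s^3    [combine like terms]

100t^2 + 20st - 2t - 186s - 30 - 360s^2 - 32t^3 + 280st^2 + 96s^2t - 216s^3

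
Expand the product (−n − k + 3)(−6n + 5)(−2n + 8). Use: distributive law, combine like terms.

−12n^3 + 94n^2 − 214n − 12kn^2 + 58kn − 40k + 120

(−n − k + 3)(−6n + 5)(−2n + 8)
= (6n^2 − 5n + 6kn − 5k − 18n + 15)(−2n + 8)    [distributive law]
= (6n^2 − 23n + 6kn − 5k + 15)(−2n + 8)    [combine like terms]
= −12n^3 + 48n^2 + 46n^2 − 184n − 12kn^2 + 48kn + 10kn − 40k − 30n + 120    [distributive law]
= −12n^3 + 94n^2 − 214n − 12kn^2 + 58kn − 40k + 120    [combine like terms]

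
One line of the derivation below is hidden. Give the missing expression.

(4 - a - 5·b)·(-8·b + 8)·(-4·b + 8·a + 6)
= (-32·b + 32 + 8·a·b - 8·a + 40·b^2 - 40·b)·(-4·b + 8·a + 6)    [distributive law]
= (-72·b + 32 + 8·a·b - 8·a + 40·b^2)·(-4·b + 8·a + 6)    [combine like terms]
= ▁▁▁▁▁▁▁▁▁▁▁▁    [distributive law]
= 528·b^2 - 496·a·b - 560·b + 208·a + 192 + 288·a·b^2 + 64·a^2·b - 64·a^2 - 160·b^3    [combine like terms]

After distributive law, the bracketed line is:

288·b^2 - 576·a·b - 432·b - 128·b + 256·a + 192 - 32·a·b^2 + 64·a^2·b + 48·a·b + 32·a·b - 64·a^2 - 48·a - 160·b^3 + 320·a·b^2 + 240·b^2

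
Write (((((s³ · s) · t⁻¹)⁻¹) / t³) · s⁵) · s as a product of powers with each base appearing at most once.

s²·t⁻²

(((((s³ · s) · t⁻¹)⁻¹) / t³) · s⁵) · s
= (((((s³ · s)⁻¹) · ((t⁻¹)⁻¹)) / t³) · s⁵) · s    [power of a product]
= ((((((s³)⁻¹) · (s⁻¹)) · ((t⁻¹)⁻¹)) / t³) · s⁵) · s    [power of a product]
= ((((s⁻³ · (s⁻¹)) · ((t⁻¹)⁻¹)) / t³) · s⁵) · s    [power of a power]
= (((s⁻⁴ · ((t⁻¹)⁻¹)) / t³) · s⁵) · s    [product of powers]
= (((s⁻⁴ · t) / t³) · s⁵) · s    [power of a power]
= s²·t⁻²    [quotient of powers; product of powers]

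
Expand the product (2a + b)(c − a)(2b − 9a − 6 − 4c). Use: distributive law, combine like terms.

(2a + b)(c − a)(2b − 9a − 6 − 4c)
= (2ac − 2a^2 + bc − ab)(2b − 9a − 6 − 4c)    [distributive law]
= 4abc − 18a^2c − 12ac − 8ac^2 − 4a^2b + 18a^3 + 12a^2 + 8a^2c + 2b^2c − 9abc − 6bc − 4bc^2 − 2ab^2 + 9a^2b + 6ab + 4abc    [distributive law]
= −abc − 10a^2c − 12ac − 8ac^2 + 5a^2b + 18a^3 + 12a^2 + 2b^2c − 6bc − 4bc^2 − 2ab^2 + 6ab    [combine like terms]

−abc − 10a^2c − 12ac − 8ac^2 + 5a^2b + 18a^3 + 12a^2 + 2b^2c − 6bc − 4bc^2 − 2ab^2 + 6ab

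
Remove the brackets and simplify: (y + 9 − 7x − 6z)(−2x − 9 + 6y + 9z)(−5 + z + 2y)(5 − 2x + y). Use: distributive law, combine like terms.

2099xy − 550x^2y − 250xy^2 − 1330xyz + 306x^2yz − 50xy^2z + 204x^2y^2 − 112xy^3 − 1530y − 87y^2 + 1494yz + 210y^2z + 120y^3 − 48y^3z + 12y^4 − 270yz^2 + 219xyz^2 − 135y^2z^2 − 1935x + 100x^2 + 3012xz − 530x^2z + 2025 − 3780z + 2025z^2 − 1065xz^2 + 140x^3 − 28x^3z − 56x^3y + 102x^2z^2 − 270z^3 + 108xz^3 − 54yz^3

(y + 9 − 7x − 6z)(−2x − 9 + 6y + 9z)(−5 + z + 2y)(5 − 2x + y)
= (−2xy − 9y + 6y^2 + 9yz − 18x − 81 + 54y + 81z + 14x^2 + 63x − 42xy − 63xz + 12xz + 54z − 36yz − 54z^2)(−5 + z + 2y)(5 − 2x + y)    [distributive law]
= (−44xy + 45y + 6y^2 − 27yz + 45x − 81 + 135z + 14x^2 − 51xz − 54z^2)(−5 + z + 2y)(5 − 2x + y)    [combine like terms]
= (220xy − 44xyz − 88xy^2 − 225y + 45yz + 90y^2 − 30y^2 + 6y^2z + 12y^3 + 135yz − 27yz^2 − 54y^2z − 225x + 45xz + 90xy + 405 − 81z − 162y − 675z + 135z^2 + 270yz − 70x^2 + 14x^2z + 28x^2y + 255xz − 51xz^2 − 102xyz + 270z^2 − 54z^3 − 108yz^2)(5 − 2x + y)    [distributive law]
= (310xy − 146xyz − 88xy^2 − 387y + 450yz + 60y^2 − 48y^2z + 12y^3 − 135yz^2 − 225x + 300xz + 405 − 756z + 405z^2 − 70x^2 + 14x^2z + 28x^2y − 51xz^2 − 54z^3)(5 − 2x + y)    [combine like terms]
= 1550xy − 620x^2y + 310xy^2 − 730xyz + 292x^2yz − 146xy^2z − 440xy^2 + 176x^2y^2 − 88xy^3 − 1935y + 774xy − 387y^2 + 2250yz − 900xyz + 450y^2z + 300y^2 − 120xy^2 + 60y^3 − 240y^2z + 96xy^2z − 48y^3z + 60y^3 − 24xy^3 + 12y^4 − 675yz^2 + 270xyz^2 − 135y^2z^2 − 1125x + 450x^2 − 225xy + 1500xz − 600x^2z + 300xyz + 2025 − 810x + 405y − 3780z + 1512xz − 756yz + 2025z^2 − 810xz^2 + 405yz^2 − 350x^2 + 140x^3 − 70x^2y + 70x^2z − 28x^3z + 14x^2yz + 140x^2y − 56x^3y + 28x^2y^2 − 255xz^2 + 102x^2z^2 − 51xyz^2 − 270z^3 + 108xz^3 − 54yz^3    [distributive law]
= 2099xy − 550x^2y − 250xy^2 − 1330xyz + 306x^2yz − 50xy^2z + 204x^2y^2 − 112xy^3 − 1530y − 87y^2 + 1494yz + 210y^2z + 120y^3 − 48y^3z + 12y^4 − 270yz^2 + 219xyz^2 − 135y^2z^2 − 1935x + 100x^2 + 3012xz − 530x^2z + 2025 − 3780z + 2025z^2 − 1065xz^2 + 140x^3 − 28x^3z − 56x^3y + 102x^2z^2 − 270z^3 + 108xz^3 − 54yz^3    [combine like terms]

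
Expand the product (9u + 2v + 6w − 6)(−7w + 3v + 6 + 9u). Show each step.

(9u + 2v + 6w − 6)(−7w + 3v + 6 + 9u)
= −63uw + 27uv + 54u + 81u^2 − 14vw + 6v^2 + 12v + 18uv − 42w^2 + 18vw + 36w + 54uw + 42w − 18v − 36 − 54u    [distributive law]
= −9uw + 45uv + 81u^2 + 4vw + 6v^2 − 6v − 42w^2 + 78w − 36    [combine like terms]

−9uw + 45uv + 81u^2 + 4vw + 6v^2 − 6v − 42w^2 + 78w − 36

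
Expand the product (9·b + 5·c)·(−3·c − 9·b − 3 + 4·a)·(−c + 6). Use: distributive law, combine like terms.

72·b·c^2 − 405·b·c + 81·b^2·c − 486·b^2 − 162·b − 36·a·b·c + 216·a·b + 15·c^3 − 75·c^2 − 90·c − 20·a·c^2 + 120·a·c

(9·b + 5·c)·(−3·c − 9·b − 3 + 4·a)·(−c + 6)
= (−27·b·c − 81·b^2 − 27·b + 36·a·b − 15·c^2 − 45·b·c − 15·c + 20·a·c)·(−c + 6)    [distributive law]
= (−72·b·c − 81·b^2 − 27·b + 36·a·b − 15·c^2 − 15·c + 20·a·c)·(−c + 6)    [combine like terms]
= 72·b·c^2 − 432·b·c + 81·b^2·c − 486·b^2 + 27·b·c − 162·b − 36·a·b·c + 216·a·b + 15·c^3 − 90·c^2 + 15·c^2 − 90·c − 20·a·c^2 + 120·a·c    [distributive law]
= 72·b·c^2 − 405·b·c + 81·b^2·c − 486·b^2 − 162·b − 36·a·b·c + 216·a·b + 15·c^3 − 75·c^2 − 90·c − 20·a·c^2 + 120·a·c    [combine like terms]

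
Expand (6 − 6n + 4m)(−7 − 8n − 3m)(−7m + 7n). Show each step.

(6 − 6n + 4m)(−7 − 8n − 3m)(−7m + 7n)
= (−42 − 48n − 18m + 42n + 48n^2 + 18mn − 28m − 32mn − 12m^2)(−7m + 7n)    [distributive law]
= (−42 − 6n − 46m + 48n^2 − 14mn − 12m^2)(−7m + 7n)    [combine like terms]
= 294m − 294n + 42mn − 42n^2 + 322m^2 − 322mn − 336mn^2 + 336n^3 + 98m^2n − 98mn^2 + 84m^3 − 84m^2n    [distributive law]
= 294m − 294n − 280mn − 42n^2 + 322m^2 − 434mn^2 + 336n^3 + 14m^2n + 84m^3    [combine like terms]

294m − 294n − 280mn − 42n^2 + 322m^2 − 434mn^2 + 336n^3 + 14m^2n + 84m^3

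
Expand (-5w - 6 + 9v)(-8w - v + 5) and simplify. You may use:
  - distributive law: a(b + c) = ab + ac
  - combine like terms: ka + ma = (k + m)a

(-5w - 6 + 9v)(-8w - v + 5)
= 40w^2 + 5vw - 25w + 48w + 6v - 30 - 72vw - 9v^2 + 45v    [distributive law]
= 40w^2 - 67vw + 23w + 51v - 30 - 9v^2    [combine like terms]

40w^2 - 67vw + 23w + 51v - 30 - 9v^2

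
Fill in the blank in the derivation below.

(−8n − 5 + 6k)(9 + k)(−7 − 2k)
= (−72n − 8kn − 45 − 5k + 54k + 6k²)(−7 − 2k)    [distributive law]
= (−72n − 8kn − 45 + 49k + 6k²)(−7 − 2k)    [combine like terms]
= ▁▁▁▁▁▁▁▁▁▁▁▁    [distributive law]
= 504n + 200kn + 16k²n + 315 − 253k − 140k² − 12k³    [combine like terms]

After distributive law, the bracketed line is:

504n + 144kn + 56kn + 16k²n + 315 + 90k − 343k − 98k² − 42k² − 12k³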